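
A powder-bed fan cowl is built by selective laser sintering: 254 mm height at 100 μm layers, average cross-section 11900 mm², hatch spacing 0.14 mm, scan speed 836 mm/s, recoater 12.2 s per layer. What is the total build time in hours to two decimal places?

Layer count = ceil(254 / 0.1) = 2540.
Hatch length per layer: 11900 / 0.14 → 85000 mm.
Per-layer scan time = 85000 / 836 = 101.6746 s.
Layer cycle: 101.6746 + 12.2 → 113.8746 s.
Build time = 2540 × 113.8746 = 289241.484 s = 80.34 hours.

80.34 hours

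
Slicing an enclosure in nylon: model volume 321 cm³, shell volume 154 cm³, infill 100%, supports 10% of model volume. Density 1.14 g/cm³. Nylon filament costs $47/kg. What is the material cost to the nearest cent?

Interior volume = 321 − 154, so 167 cm³.
Infill deposited = 1.00 × 167, so 167 cm³.
Support = 0.10 × 321 = 32.1 cm³.
Deposited volume = 154 + 167 + 32.1 = 353.1 cm³.
Mass: 353.1 × 1.14 → 402.534 g.
Cost = 402.534 g / 1000 × $47/kg = $18.92.

$18.92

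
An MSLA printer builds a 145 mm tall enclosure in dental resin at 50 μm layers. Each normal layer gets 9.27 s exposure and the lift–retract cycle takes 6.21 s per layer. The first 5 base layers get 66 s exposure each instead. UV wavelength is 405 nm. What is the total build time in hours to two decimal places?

12.55 hours

Layers = ⌈145/0.05⌉ = 2900.
Burn-in layers = 5 × (66 + 6.21) = 361.05 s.
Remaining layers = 2895 × (9.27 + 6.21), so 44814.6 s.
Total = 361.05 + 44814.6 = 45175.65 s = 12.55 hours.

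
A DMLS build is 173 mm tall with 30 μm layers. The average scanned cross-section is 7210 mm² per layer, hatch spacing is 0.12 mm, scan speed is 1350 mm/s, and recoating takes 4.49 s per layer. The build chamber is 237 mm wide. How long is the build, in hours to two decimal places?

Layers = ⌈173/0.03⌉ = 5767.
Scan path per layer = 7210 / 0.12 = 60083.3 mm.
Laser time per layer: 60083.3 / 1350 → 44.5061 s.
Time per layer = 44.5061 + 4.49 = 48.9961 s.
Total: 5767 × 48.9961 s = 282560.5087 s → 78.49 hours.

78.49 hours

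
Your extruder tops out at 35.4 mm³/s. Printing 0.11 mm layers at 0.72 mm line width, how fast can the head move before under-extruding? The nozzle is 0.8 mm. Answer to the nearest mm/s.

A = 0.11 × 0.72 = 0.0792 mm².
v_max = Q/A = 35.4/0.0792 = 446.97 mm/s → 447 mm/s.

447 mm/s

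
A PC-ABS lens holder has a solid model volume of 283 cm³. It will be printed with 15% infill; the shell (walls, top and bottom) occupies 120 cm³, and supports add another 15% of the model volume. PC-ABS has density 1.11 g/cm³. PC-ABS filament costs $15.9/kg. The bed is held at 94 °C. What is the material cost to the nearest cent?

$3.30

Infill region = 283 − 120 = 163 cm³.
Deposited infill: 0.15 × 163 → 24.45 cm³.
Support = 0.15 × 283, so 42.45 cm³.
Total printed volume = 120 + 24.45 + 42.45, so 186.9 cm³.
Mass: 186.9 × 1.11 → 207.459 g.
At $15.9/kg: 207.459/1000 × 15.9 = $3.30.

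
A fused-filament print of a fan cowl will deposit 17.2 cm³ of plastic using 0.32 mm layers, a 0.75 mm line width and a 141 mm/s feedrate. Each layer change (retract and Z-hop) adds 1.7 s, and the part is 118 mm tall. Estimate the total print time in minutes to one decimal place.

18.9 minutes

Line area: 0.32 × 0.75 → 0.24 mm².
Path length: 17200 mm³ / 0.24 mm² → 71666.7 mm.
Extrusion time = 71666.7 / 141, so 508.3 s.
Layer count = ceil(118 / 0.32) = 369.
Non-print overhead = 369 × 1.7, so 627.3 s.
Altogether 508.3 + 627.3 = 1135.6 s, i.e. 18.9 minutes.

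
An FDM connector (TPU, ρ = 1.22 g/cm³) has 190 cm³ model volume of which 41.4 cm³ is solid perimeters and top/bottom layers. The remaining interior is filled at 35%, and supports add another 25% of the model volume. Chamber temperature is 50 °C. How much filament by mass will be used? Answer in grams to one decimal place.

Interior volume = 190 − 41.4, so 148.6 cm³.
Infill deposited = 0.35 × 148.6, so 52.01 cm³.
Support = 0.25 × 190 = 47.5 cm³.
Total printed volume: 41.4 + 52.01 + 47.5 → 140.91 cm³.
Mass = 140.91 × 1.22, so 171.9102 g.

171.9 g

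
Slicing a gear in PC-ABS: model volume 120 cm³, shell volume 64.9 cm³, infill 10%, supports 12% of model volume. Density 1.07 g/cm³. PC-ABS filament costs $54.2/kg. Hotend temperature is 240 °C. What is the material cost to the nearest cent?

$4.92

Infill region = 120 − 64.9 = 55.1 cm³.
Infill volume = 0.10 × 55.1 = 5.51 cm³.
Support = 0.12 × 120, so 14.4 cm³.
Total printed volume: 64.9 + 5.51 + 14.4 → 84.81 cm³.
Mass: 84.81 × 1.07 → 90.7467 g.
At $54.2/kg: 90.7467/1000 × 54.2 = $4.92.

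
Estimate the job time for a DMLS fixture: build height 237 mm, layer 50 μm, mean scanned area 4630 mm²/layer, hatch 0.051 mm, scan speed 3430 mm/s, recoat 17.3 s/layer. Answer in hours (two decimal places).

Number of layers: 237 / 0.05 → 4740 (rounded up).
Per-layer scan distance = 4630 / 0.051 = 90784.3 mm.
Laser time per layer = 90784.3 / 3430, so 26.4677 s.
Time per layer = 26.4677 + 17.3 = 43.7677 s.
Build time = 4740 × 43.7677 = 207458.898 s = 57.63 hours.

57.63 hours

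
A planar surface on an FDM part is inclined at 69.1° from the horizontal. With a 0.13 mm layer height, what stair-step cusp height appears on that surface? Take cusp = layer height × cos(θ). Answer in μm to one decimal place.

cos(69.1°) = 0.3567, so cusp = 0.13 × 0.3567 = 0.046371 mm → 46.4 μm.

46.4 μm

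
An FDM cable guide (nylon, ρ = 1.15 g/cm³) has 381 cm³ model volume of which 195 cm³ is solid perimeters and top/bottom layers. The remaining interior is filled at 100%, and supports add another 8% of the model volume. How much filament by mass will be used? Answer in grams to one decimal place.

Interior volume: 381 − 195 → 186 cm³.
Deposited infill = 1.00 × 186 = 186 cm³.
Support: 0.08 × 381 → 30.48 cm³.
Deposited volume = 195 + 186 + 30.48 = 411.48 cm³.
Mass: 411.48 × 1.15 → 473.202 g.

473.2 g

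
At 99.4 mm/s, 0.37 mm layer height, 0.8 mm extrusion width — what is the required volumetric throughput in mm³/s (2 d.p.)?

Bead cross-section = 0.37 × 0.8, so 0.296 mm².
Q = v·A = 99.4 × 0.296 = 29.42 mm³/s.

29.42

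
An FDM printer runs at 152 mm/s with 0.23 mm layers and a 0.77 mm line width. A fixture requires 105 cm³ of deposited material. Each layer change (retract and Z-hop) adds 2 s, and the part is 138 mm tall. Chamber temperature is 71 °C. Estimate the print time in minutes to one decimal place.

85.0 minutes

Bead cross-section: 0.23 × 0.77 → 0.1771 mm².
Path length: 105000 mm³ / 0.1771 mm² → 592885.4 mm.
Extrusion time: 592885.4 / 152 → 3900.6 s.
Layers = ⌈138/0.23⌉ = 600.
Non-print overhead = 600 × 2 = 1200 s.
Altogether 3900.6 + 1200 = 5100.6 s, i.e. 85.0 minutes.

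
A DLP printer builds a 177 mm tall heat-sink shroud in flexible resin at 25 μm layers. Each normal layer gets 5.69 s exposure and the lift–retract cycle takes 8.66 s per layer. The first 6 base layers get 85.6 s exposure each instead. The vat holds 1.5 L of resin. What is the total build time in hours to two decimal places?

28.35 hours

Layers = ⌈177/0.025⌉ = 7080.
Bottom layers = 6 × (85.6 + 8.66) = 565.56 s.
Remaining layers = 7074 × (5.69 + 8.66) = 101511.9 s.
Sum: 565.56 + 101511.9 = 102077.46 s → 28.35 hours.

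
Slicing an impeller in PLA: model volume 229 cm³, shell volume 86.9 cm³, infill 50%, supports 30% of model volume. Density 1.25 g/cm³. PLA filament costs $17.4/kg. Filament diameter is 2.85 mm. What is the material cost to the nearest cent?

$4.93

Volume inside the shell = 229 − 86.9 = 142.1 cm³.
Deposited infill = 0.50 × 142.1, so 71.05 cm³.
Support = 0.30 × 229 = 68.7 cm³.
Total printed volume = 86.9 + 71.05 + 68.7 = 226.65 cm³.
Mass = 226.65 × 1.25, so 283.3125 g.
At $17.4/kg: 283.3125/1000 × 17.4 = $4.93.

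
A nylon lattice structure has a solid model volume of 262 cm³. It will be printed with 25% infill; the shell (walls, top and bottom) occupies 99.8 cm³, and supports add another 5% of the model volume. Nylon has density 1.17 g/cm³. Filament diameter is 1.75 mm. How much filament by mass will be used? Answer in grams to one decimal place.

Volume inside the shell: 262 − 99.8 → 162.2 cm³.
Infill deposited = 0.25 × 162.2 = 40.55 cm³.
Support = 0.05 × 262, so 13.1 cm³.
Total printed volume: 99.8 + 40.55 + 13.1 → 153.45 cm³.
Mass = 153.45 × 1.17 = 179.5365 g.

179.5 g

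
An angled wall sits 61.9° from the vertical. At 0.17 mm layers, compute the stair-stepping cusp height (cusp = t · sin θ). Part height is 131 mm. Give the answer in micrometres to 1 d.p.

sin(61.9°) = 0.8821, so cusp = 0.17 × 0.8821 = 0.149957 mm → 150.0 μm.

150.0 μm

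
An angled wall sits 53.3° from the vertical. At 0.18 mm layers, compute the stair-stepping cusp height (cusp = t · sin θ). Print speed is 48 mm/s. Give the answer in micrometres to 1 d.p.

144.3 μm

sin(53.3°) = 0.8018, so cusp = 0.18 × 0.8018 = 0.144324 mm → 144.3 μm.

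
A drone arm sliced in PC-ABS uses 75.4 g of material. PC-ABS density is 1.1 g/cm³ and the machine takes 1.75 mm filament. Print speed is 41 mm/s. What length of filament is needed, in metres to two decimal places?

Volume = 75.4 g / 1.1 g·cm⁻³ = 68.5455 cm³ = 68545.5 mm³.
Filament cross-section = π × (1.75/2)² = 2.4053 mm².
Length = 68545.5 / 2.4053 = 28497.69 mm = 28.50 m.

28.50 m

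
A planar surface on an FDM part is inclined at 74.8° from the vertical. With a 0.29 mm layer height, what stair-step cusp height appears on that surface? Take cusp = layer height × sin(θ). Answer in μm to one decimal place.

279.9 μm

h_c = t·sin θ = 0.29 × 0.9650 = 0.27985 mm (279.9 μm).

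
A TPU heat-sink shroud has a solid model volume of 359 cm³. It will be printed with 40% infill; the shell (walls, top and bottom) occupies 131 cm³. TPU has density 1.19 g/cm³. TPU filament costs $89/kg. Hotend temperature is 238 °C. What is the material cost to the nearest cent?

$23.53

Infill region = 359 − 131, so 228 cm³.
Deposited infill = 0.40 × 228 = 91.2 cm³.
Total printed volume: 131 + 91.2 → 222.2 cm³.
Mass: 222.2 × 1.19 → 264.418 g.
At $89/kg: 264.418/1000 × 89 = $23.53.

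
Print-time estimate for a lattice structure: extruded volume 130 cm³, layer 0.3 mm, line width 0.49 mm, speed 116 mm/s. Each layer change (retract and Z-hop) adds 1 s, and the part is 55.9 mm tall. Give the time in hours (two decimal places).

Line area = 0.3 × 0.49, so 0.147 mm².
Path length: 130000 mm³ / 0.147 mm² → 884353.7 mm.
Print-move time: 884353.7 / 116 → 7623.7 s.
Number of layers: 55.9 / 0.3 → 187 (rounded up).
Layer-change overhead = 187 × 1, so 187 s.
Altogether 7623.7 + 187 = 7810.7 s, i.e. 2.17 hours.

2.17 hours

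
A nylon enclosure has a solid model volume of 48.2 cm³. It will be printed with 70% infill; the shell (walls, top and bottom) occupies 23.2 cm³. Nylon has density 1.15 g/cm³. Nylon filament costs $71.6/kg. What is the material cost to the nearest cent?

Infill region: 48.2 − 23.2 → 25 cm³.
Deposited infill: 0.70 × 25 → 17.5 cm³.
Total extruded = 23.2 + 17.5 = 40.7 cm³.
Mass: 40.7 × 1.15 → 46.805 g.
At $71.6/kg: 46.805/1000 × 71.6 = $3.35.

$3.35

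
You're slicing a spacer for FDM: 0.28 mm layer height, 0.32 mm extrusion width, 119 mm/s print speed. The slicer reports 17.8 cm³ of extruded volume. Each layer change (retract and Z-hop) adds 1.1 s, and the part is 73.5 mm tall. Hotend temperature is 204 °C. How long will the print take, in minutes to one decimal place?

Bead cross-section = 0.28 × 0.32, so 0.0896 mm².
Total extruded path = 17800/0.0896 = 198660.7 mm.
Extrusion time = 198660.7 / 119, so 1669.4 s.
Layer count = ceil(73.5 / 0.28) = 263.
Z-hop total: 263 × 1.1 → 289.3 s.
Altogether 1669.4 + 289.3 = 1958.7 s, i.e. 32.6 minutes.

32.6 minutes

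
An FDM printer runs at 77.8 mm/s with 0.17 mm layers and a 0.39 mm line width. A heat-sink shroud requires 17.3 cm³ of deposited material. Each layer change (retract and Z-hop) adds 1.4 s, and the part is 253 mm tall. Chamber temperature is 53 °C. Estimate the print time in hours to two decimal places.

1.51 hours

Bead cross-section: 0.17 × 0.39 → 0.0663 mm².
Path length: 17300 mm³ / 0.0663 mm² → 260935.1 mm.
Extrusion time = 260935.1 / 77.8 = 3353.9 s.
Number of layers: 253 / 0.17 → 1489 (rounded up).
Layer-change overhead: 1489 × 1.4 → 2084.6 s.
Total = 3353.9 + 2084.6 = 5438.5 s = 1.51 hours.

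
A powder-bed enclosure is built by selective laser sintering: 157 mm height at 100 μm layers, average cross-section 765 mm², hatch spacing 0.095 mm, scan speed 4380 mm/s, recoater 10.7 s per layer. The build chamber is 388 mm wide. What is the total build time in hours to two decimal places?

Layer count = ceil(157 / 0.1) = 1570.
Per-layer scan distance = 765 / 0.095, so 8052.6 mm.
Scan time per layer = 8052.6 / 4380, so 1.8385 s.
Time per layer: 1.8385 + 10.7 → 12.5385 s.
Build time = 1570 × 12.5385 = 19685.445 s = 5.47 hours.

5.47 hours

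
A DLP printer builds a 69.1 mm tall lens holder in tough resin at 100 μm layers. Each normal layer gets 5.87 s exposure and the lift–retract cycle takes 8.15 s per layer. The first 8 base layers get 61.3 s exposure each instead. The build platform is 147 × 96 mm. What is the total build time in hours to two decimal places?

Number of layers: 69.1 / 0.1 → 691 (rounded up).
Bottom layers = 8 × (61.3 + 8.15), so 555.6 s.
Normal layers = 683 × (5.87 + 8.15) = 9575.66 s.
Sum: 555.6 + 9575.66 = 10131.26 s → 2.81 hours.

2.81 hours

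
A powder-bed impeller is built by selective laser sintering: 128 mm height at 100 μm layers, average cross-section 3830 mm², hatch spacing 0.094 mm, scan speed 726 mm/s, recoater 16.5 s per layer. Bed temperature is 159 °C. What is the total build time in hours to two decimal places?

Layers = ⌈128/0.1⌉ = 1280.
Hatch length per layer: 3830 / 0.094 → 40744.7 mm.
Laser time per layer = 40744.7 / 726 = 56.1222 s.
Layer cycle = 56.1222 + 16.5 = 72.6222 s.
Build time = 1280 × 72.6222 = 92956.416 s = 25.82 hours.

25.82 hours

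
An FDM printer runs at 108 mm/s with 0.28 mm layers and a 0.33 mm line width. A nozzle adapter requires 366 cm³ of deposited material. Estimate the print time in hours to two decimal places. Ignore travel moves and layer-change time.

Extrusion cross-section = 0.28 × 0.33, so 0.0924 mm².
Toolpath length = 366 cm³ / 0.0924 mm² = 366000 / 0.0924 = 3961039 mm.
Print-move time = 3961039 / 108 = 36676.3 s.
36676.3 s = 10.19 hours.

10.19 hours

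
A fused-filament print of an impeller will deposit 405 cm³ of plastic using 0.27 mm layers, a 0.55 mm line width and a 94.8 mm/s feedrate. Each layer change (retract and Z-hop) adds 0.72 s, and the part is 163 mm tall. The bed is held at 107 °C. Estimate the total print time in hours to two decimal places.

8.11 hours

Line area = 0.27 × 0.55 = 0.1485 mm².
Path length: 405000 mm³ / 0.1485 mm² → 2727272.7 mm.
Print-move time: 2727272.7 / 94.8 → 28768.7 s.
Layer count = ceil(163 / 0.27) = 604.
Z-hop total: 604 × 0.72 → 434.88 s.
Total = 28768.7 + 434.88 = 29203.58 s = 8.11 hours.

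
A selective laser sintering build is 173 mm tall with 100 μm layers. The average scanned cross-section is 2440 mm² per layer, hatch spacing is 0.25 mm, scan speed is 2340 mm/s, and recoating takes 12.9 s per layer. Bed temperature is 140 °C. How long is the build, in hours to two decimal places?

Layers = ⌈173/0.1⌉ = 1730.
Per-layer scan distance = 2440 / 0.25, so 9760 mm.
Laser time per layer = 9760 / 2340, so 4.1709 s.
Layer cycle = 4.1709 + 12.9, so 17.0709 s.
Build time = 1730 × 17.0709 = 29532.657 s = 8.20 hours.

8.20 hours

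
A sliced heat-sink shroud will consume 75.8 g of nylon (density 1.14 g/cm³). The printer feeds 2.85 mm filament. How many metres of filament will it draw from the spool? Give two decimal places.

Extruded volume: 75.8/1.14 = 66.4912 cm³ (66491.2 mm³).
Filament cross-section = π × (2.85/2)² = 6.3794 mm².
Length = 66491.2 / 6.3794 = 10422.8 mm = 10.42 m.

10.42 m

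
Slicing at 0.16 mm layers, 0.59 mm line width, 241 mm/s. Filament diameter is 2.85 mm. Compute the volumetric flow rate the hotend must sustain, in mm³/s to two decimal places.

22.75

Extrusion cross-section = 0.16 × 0.59, so 0.0944 mm².
Q = v·A = 241 × 0.0944 = 22.75 mm³/s.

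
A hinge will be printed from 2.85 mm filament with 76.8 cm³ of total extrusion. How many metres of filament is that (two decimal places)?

12.04 m

Filament cross-section = π × (2.85/2)² = 6.3794 mm².
L = 76800 mm³ / 6.3794 mm² = 12038.75 mm, i.e. 12.04 m.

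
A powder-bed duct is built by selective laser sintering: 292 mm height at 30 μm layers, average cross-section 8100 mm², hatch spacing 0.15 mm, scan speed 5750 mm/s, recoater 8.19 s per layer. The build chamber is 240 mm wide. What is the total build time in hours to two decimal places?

Number of layers: 292 / 0.03 → 9734 (rounded up).
Scan path per layer = 8100 / 0.15 = 54000 mm.
Laser time per layer: 54000 / 5750 → 9.3913 s.
Time per layer = 9.3913 + 8.19, so 17.5813 s.
Build time = 9734 × 17.5813 = 171136.3742 s = 47.54 hours.

47.54 hours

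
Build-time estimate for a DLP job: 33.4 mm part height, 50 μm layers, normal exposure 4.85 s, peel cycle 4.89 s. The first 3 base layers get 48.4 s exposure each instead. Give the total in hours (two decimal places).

Layer count = ceil(33.4 / 0.05) = 668.
Burn-in layers = 3 × (48.4 + 4.89) = 159.87 s.
Remaining layers: 665 × (4.85 + 4.89) → 6477.1 s.
Total = 159.87 + 6477.1 = 6636.97 s = 1.84 hours.

1.84 hours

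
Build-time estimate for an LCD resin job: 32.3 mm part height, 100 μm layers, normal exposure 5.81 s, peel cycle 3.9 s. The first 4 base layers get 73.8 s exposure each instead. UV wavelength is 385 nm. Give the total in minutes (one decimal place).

Number of layers: 32.3 / 0.1 → 323 (rounded up).
Bottom layers = 4 × (73.8 + 3.9) = 310.8 s.
Regular layers: 319 × (5.81 + 3.9) → 3097.49 s.
Total = 310.8 + 3097.49 = 3408.29 s = 56.8 minutes.

56.8 minutes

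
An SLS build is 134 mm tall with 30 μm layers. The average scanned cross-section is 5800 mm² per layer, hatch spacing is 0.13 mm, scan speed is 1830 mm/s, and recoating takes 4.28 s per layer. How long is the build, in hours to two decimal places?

Layer count = ceil(134 / 0.03) = 4467.
Scan path per layer = 5800 / 0.13 = 44615.4 mm.
Scan time per layer: 44615.4 / 1830 → 24.38 s.
Layer cycle = 24.38 + 4.28, so 28.66 s.
Build time = 4467 × 28.66 = 128024.22 s = 35.56 hours.

35.56 hours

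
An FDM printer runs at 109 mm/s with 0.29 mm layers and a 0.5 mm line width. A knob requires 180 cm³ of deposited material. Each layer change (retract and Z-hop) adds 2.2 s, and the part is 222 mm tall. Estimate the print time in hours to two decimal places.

3.63 hours

Extrusion cross-section = 0.29 × 0.5, so 0.145 mm².
Toolpath length = 180 cm³ / 0.145 mm² = 180000 / 0.145 = 1241379.3 mm.
Extrusion time: 1241379.3 / 109 → 11388.8 s.
Layer count = ceil(222 / 0.29) = 766.
Non-print overhead: 766 × 2.2 → 1685.2 s.
Altogether 11388.8 + 1685.2 = 13074 s, i.e. 3.63 hours.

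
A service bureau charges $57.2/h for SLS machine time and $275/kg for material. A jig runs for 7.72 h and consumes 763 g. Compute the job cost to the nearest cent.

Machine-time cost: 57.2 × 7.72 → $441.584.
Feedstock cost: 275 × 763/1000 → $209.825.
Total = 441.584 + 209.825 = 651.409 ≈ $651.41.

$651.41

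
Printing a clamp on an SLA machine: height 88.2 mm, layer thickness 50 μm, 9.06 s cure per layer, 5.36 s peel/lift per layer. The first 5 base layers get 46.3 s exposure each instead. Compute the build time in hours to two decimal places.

Layer count = ceil(88.2 / 0.05) = 1764.
Burn-in layers = 5 × (46.3 + 5.36), so 258.3 s.
Remaining layers = 1759 × (9.06 + 5.36), so 25364.78 s.
Sum: 258.3 + 25364.78 = 25623.08 s → 7.12 hours.

7.12 hours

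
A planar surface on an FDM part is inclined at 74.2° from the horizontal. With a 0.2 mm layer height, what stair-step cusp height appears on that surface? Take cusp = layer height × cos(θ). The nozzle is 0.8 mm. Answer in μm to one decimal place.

cos(74.2°) = 0.2723, so cusp = 0.2 × 0.2723 = 0.05446 mm → 54.5 μm.

54.5 μm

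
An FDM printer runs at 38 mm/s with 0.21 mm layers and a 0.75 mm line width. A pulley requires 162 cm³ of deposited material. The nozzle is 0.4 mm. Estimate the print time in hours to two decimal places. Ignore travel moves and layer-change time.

7.52 hours

Extrusion cross-section: 0.21 × 0.75 → 0.1575 mm².
Toolpath length = 162 cm³ / 0.1575 mm² = 162000 / 0.1575 = 1028571.4 mm.
Time extruding = 1028571.4 / 38 = 27067.7 s.
That's 27067.7 s → 7.52 hours.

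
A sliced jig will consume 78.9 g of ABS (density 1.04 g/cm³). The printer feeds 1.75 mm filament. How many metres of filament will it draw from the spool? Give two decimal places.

31.54 m

Extruded volume: 78.9/1.04 = 75.8654 cm³ (75865.4 mm³).
Filament cross-section = π × (1.75/2)² = 2.4053 mm².
Length = 75865.4 / 2.4053 = 31540.93 mm = 31.54 m.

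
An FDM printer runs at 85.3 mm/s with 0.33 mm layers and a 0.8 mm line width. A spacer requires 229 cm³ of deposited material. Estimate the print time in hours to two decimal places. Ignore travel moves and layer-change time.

2.82 hours

Line area = 0.33 × 0.8, so 0.264 mm².
Toolpath length = 229 cm³ / 0.264 mm² = 229000 / 0.264 = 867424.2 mm.
Extrusion time = 867424.2 / 85.3, so 10169.1 s.
Converting: 10169.1 s = 2.82 hours.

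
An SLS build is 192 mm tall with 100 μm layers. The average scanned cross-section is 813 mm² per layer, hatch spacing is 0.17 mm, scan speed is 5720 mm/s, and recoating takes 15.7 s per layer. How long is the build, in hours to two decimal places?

Layer count = ceil(192 / 0.1) = 1920.
Per-layer scan distance: 813 / 0.17 → 4782.4 mm.
Per-layer scan time: 4782.4 / 5720 → 0.8361 s.
Per-layer time = 0.8361 + 15.7, so 16.5361 s.
1920 layers × 16.5361 s/layer = 31749.312 s, i.e. 8.82 hours.

8.82 hours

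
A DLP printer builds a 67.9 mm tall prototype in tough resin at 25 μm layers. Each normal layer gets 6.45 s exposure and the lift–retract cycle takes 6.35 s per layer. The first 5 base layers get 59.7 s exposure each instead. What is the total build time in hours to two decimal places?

Number of layers: 67.9 / 0.025 → 2716 (rounded up).
Base layers: 5 × (59.7 + 6.35) → 330.25 s.
Normal layers: 2711 × (6.45 + 6.35) → 34700.8 s.
Sum: 330.25 + 34700.8 = 35031.05 s → 9.73 hours.

9.73 hours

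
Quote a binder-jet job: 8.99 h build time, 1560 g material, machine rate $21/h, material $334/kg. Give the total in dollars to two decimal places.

$709.83

Machine-time cost = 21 × 8.99, so $188.79.
Feedstock cost = 334 × 1560/1000 = $521.04.
Total = 188.79 + 521.04 = $709.83.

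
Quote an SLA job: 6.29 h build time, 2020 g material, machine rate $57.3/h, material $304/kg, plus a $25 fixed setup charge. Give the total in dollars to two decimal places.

$999.50

Machine-time cost = 57.3 × 6.29 = $360.417.
Feedstock cost = 304 × 2020/1000, so $614.08.
Total = 360.417 + 614.08 + 25 = 999.497 ≈ $999.50.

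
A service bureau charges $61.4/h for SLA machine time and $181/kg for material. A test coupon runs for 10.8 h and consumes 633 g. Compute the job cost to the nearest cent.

Machine cost = 61.4 × 10.8, so $663.12.
Material charge: 181 × 633/1000 → $114.573.
Job cost: 663.12 + 114.573 = 777.693 ≈ $777.69.

$777.69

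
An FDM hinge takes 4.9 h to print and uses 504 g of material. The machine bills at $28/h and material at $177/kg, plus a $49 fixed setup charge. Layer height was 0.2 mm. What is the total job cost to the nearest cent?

Machine-time cost = 28 × 4.9, so $137.20.
Material cost: 177 × 504/1000 → $89.208.
Total = 137.20 + 89.208 + 49 = 275.408 ≈ $275.41.

$275.41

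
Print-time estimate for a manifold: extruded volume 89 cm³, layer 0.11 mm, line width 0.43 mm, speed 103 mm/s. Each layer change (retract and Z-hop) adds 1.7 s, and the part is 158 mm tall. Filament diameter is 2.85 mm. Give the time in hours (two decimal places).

5.75 hours

Extrusion cross-section: 0.11 × 0.43 → 0.0473 mm².
Path length: 89000 mm³ / 0.0473 mm² → 1881606.8 mm.
Time extruding = 1881606.8 / 103, so 18268 s.
Layers = ⌈158/0.11⌉ = 1437.
Layer-change overhead = 1437 × 1.7 = 2442.9 s.
Total = 18268 + 2442.9 = 20710.9 s = 5.75 hours.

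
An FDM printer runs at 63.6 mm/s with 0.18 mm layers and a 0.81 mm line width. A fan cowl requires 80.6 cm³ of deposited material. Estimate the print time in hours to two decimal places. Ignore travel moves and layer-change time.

2.41 hours

Bead cross-section: 0.18 × 0.81 → 0.1458 mm².
Total extruded path = 80600/0.1458 = 552812.1 mm.
Time extruding = 552812.1 / 63.6 = 8692 s.
That's 8692 s → 2.41 hours.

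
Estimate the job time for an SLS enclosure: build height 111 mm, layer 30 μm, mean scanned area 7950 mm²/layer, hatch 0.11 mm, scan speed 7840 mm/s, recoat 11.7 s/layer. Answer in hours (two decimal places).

21.50 hours

Layer count = ceil(111 / 0.03) = 3700.
Hatch length per layer = 7950 / 0.11, so 72272.7 mm.
Scan time per layer: 72272.7 / 7840 → 9.2185 s.
Per-layer time = 9.2185 + 11.7 = 20.9185 s.
Build time = 3700 × 20.9185 = 77398.45 s = 21.50 hours.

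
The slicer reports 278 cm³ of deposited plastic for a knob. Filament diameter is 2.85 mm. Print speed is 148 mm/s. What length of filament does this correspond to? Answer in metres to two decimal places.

Cross-section of 2.85 mm filament: π·(2.85/2)² = 6.3794 mm².
L = 278000 mm³ / 6.3794 mm² = 43577.77 mm, i.e. 43.58 m.

43.58 m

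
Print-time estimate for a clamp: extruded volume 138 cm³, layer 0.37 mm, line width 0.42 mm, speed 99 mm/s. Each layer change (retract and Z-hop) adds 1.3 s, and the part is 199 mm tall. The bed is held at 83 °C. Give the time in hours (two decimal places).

Line area = 0.37 × 0.42 = 0.1554 mm².
Total extruded path = 138000/0.1554 = 888030.9 mm.
Extrusion time: 888030.9 / 99 → 8970 s.
Layers = ⌈199/0.37⌉ = 538.
Non-print overhead: 538 × 1.3 → 699.4 s.
Total = 8970 + 699.4 = 9669.4 s = 2.69 hours.

2.69 hours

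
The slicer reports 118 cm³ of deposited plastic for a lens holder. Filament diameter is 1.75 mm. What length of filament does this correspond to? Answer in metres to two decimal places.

49.06 m

Cross-section of 1.75 mm filament: π·(1.75/2)² = 2.4053 mm².
Length = 118 cm³ / 2.4053 mm² = 118000 / 2.4053 = 49058.33 mm = 49.06 m.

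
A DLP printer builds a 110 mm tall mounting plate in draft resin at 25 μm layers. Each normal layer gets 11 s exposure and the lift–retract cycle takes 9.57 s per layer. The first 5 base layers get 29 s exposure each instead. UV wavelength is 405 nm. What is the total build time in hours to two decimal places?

Number of layers: 110 / 0.025 → 4400 (rounded up).
Burn-in layers: 5 × (29 + 9.57) → 192.85 s.
Regular layers = 4395 × (11 + 9.57), so 90405.15 s.
Sum: 192.85 + 90405.15 = 90598 s → 25.17 hours.

25.17 hours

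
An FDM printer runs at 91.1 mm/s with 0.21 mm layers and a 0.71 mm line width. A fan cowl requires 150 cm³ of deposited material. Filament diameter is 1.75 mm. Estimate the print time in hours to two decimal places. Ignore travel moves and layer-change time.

Extrusion cross-section = 0.21 × 0.71, so 0.1491 mm².
Toolpath length = 150 cm³ / 0.1491 mm² = 150000 / 0.1491 = 1006036.2 mm.
Time extruding: 1006036.2 / 91.1 → 11043.2 s.
Converting: 11043.2 s = 3.07 hours.

3.07 hours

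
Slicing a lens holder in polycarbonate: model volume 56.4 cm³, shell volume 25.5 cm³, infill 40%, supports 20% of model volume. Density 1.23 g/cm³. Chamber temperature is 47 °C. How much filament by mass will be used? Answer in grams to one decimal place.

60.4 g

Interior volume = 56.4 − 25.5 = 30.9 cm³.
Infill volume = 0.40 × 30.9, so 12.36 cm³.
Support: 0.20 × 56.4 → 11.28 cm³.
Total extruded = 25.5 + 12.36 + 11.28, so 49.14 cm³.
Mass = 49.14 × 1.23 = 60.4422 g.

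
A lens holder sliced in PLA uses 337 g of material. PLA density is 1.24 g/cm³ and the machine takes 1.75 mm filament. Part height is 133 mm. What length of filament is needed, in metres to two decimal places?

Extruded volume: 337/1.24 = 271.7742 cm³ (271774.2 mm³).
Filament cross-section = π × (1.75/2)² = 2.4053 mm².
Length = 271774.2 / 2.4053 = 112989.73 mm = 112.99 m.

112.99 m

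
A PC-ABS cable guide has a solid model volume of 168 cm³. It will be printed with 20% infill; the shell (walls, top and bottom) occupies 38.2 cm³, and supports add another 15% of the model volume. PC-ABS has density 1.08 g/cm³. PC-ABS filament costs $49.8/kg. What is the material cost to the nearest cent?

$4.81

Infill region = 168 − 38.2 = 129.8 cm³.
Infill volume = 0.20 × 129.8, so 25.96 cm³.
Support = 0.15 × 168, so 25.2 cm³.
Total extruded = 38.2 + 25.96 + 25.2, so 89.36 cm³.
Mass = 89.36 × 1.08, so 96.5088 g.
Cost = 96.5088 g / 1000 × $49.8/kg = $4.81.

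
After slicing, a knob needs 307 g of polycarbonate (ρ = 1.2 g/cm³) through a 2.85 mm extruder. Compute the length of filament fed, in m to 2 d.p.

40.10 m

Volume = 307 g / 1.2 g·cm⁻³ = 255.8333 cm³ = 255833.3 mm³.
Filament cross-section = π × (2.85/2)² = 6.3794 mm².
Length = 255833.3 / 6.3794 = 40103.03 mm = 40.10 m.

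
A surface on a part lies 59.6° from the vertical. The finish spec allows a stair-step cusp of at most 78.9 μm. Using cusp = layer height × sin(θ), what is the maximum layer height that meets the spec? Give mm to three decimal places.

0.091 mm

sin(59.6°) = 0.8625; t_max = 0.0789/0.8625 = 0.091 mm.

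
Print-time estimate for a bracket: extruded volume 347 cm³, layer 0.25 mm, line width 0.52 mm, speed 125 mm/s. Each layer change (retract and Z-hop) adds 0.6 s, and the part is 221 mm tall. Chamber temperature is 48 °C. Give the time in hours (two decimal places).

6.08 hours

Bead cross-section: 0.25 × 0.52 → 0.13 mm².
Toolpath length = 347 cm³ / 0.13 mm² = 347000 / 0.13 = 2669230.8 mm.
Extrusion time: 2669230.8 / 125 → 21353.8 s.
Layer count = ceil(221 / 0.25) = 884.
Layer-change overhead: 884 × 0.6 → 530.4 s.
Total = 21353.8 + 530.4 = 21884.2 s = 6.08 hours.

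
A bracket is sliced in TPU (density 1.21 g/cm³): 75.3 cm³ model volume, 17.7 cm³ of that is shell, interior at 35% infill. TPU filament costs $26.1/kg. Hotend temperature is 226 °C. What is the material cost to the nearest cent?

Infill region = 75.3 − 17.7 = 57.6 cm³.
Deposited infill = 0.35 × 57.6 = 20.16 cm³.
Total printed volume = 17.7 + 20.16, so 37.86 cm³.
Mass = 37.86 × 1.21 = 45.8106 g.
Cost = 45.8106 g / 1000 × $26.1/kg = $1.20.

$1.20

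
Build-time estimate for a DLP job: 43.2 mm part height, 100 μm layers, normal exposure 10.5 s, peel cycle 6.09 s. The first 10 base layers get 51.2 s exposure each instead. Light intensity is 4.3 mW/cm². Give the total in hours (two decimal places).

Number of layers: 43.2 / 0.1 → 432 (rounded up).
Bottom layers = 10 × (51.2 + 6.09), so 572.9 s.
Remaining layers = 422 × (10.5 + 6.09), so 7000.98 s.
Total = 572.9 + 7000.98 = 7573.88 s = 2.10 hours.

2.10 hours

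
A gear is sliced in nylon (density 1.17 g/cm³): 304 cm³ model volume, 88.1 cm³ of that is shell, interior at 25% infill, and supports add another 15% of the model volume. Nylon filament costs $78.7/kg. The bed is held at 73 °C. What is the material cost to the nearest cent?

Interior volume = 304 − 88.1, so 215.9 cm³.
Infill deposited = 0.25 × 215.9 = 53.975 cm³.
Support = 0.15 × 304, so 45.6 cm³.
Deposited volume = 88.1 + 53.975 + 45.6 = 187.675 cm³.
Mass = 187.675 × 1.17, so 219.57975 g.
Cost = 219.57975 g / 1000 × $78.7/kg = $17.28.

$17.28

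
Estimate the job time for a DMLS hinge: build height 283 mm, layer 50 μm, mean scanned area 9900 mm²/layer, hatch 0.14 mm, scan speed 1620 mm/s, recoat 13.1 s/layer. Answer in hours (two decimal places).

89.22 hours

Number of layers: 283 / 0.05 → 5660 (rounded up).
Scan path per layer = 9900 / 0.14 = 70714.3 mm.
Scan time per layer = 70714.3 / 1620, so 43.6508 s.
Time per layer = 43.6508 + 13.1 = 56.7508 s.
Total: 5660 × 56.7508 s = 321209.528 s → 89.22 hours.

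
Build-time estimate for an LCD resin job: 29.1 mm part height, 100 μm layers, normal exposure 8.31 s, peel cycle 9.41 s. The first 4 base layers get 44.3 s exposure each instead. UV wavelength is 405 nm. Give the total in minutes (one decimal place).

Layer count = ceil(29.1 / 0.1) = 291.
Bottom layers = 4 × (44.3 + 9.41), so 214.84 s.
Regular layers: 287 × (8.31 + 9.41) → 5085.64 s.
Total = 214.84 + 5085.64 = 5300.48 s = 88.3 minutes.

88.3 minutes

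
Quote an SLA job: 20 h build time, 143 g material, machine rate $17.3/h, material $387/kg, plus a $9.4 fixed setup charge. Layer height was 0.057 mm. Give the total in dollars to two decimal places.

$410.74

Machine cost = 17.3 × 20, so $346.00.
Material cost: 387 × 143/1000 → $55.341.
Adding setup: 346.00 + 55.341 + 9.4 → 410.741 ≈ $410.74.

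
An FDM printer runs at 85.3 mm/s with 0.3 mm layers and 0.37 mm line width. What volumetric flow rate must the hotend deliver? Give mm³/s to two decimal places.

9.47

Bead cross-section = 0.3 × 0.37 = 0.111 mm².
Q = v·A = 85.3 × 0.111 = 9.47 mm³/s.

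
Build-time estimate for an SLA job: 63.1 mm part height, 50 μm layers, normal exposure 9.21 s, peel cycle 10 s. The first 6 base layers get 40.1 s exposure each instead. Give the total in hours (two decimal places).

Layers = ⌈63.1/0.05⌉ = 1262.
Burn-in layers = 6 × (40.1 + 10), so 300.6 s.
Remaining layers = 1256 × (9.21 + 10), so 24127.76 s.
Total = 300.6 + 24127.76 = 24428.36 s = 6.79 hours.

6.79 hours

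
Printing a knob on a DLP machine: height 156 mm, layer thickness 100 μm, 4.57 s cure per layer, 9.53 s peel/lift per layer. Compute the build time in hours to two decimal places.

6.11 hours

Layer count = ceil(156 / 0.1) = 1560.
Per-layer time = 4.57 + 9.53, so 14.1 s.
Total = 1560 × 14.1 = 21996 s = 6.11 hours.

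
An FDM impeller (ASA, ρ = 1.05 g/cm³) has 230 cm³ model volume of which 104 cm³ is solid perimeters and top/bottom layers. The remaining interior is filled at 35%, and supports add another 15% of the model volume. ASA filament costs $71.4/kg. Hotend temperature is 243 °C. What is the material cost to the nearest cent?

$13.69

Interior volume: 230 − 104 → 126 cm³.
Deposited infill = 0.35 × 126, so 44.1 cm³.
Support = 0.15 × 230, so 34.5 cm³.
Total printed volume = 104 + 44.1 + 34.5, so 182.6 cm³.
Mass: 182.6 × 1.05 → 191.73 g.
Cost = 191.73 g / 1000 × $71.4/kg = $13.69.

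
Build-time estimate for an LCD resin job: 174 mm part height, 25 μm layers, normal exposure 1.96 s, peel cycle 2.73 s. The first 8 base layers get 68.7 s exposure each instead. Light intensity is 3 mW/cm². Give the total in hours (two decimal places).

9.22 hours

Layer count = ceil(174 / 0.025) = 6960.
Bottom layers = 8 × (68.7 + 2.73) = 571.44 s.
Normal layers = 6952 × (1.96 + 2.73) = 32604.88 s.
Total = 571.44 + 32604.88 = 33176.32 s = 9.22 hours.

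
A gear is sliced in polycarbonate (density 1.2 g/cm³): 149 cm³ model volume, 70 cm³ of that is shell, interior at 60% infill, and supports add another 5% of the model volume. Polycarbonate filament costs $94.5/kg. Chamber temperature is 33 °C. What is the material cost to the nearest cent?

Infill region = 149 − 70 = 79 cm³.
Infill deposited = 0.60 × 79 = 47.4 cm³.
Support: 0.05 × 149 → 7.45 cm³.
Total extruded: 70 + 47.4 + 7.45 → 124.85 cm³.
Mass = 124.85 × 1.2 = 149.82 g.
Cost = 149.82 g / 1000 × $94.5/kg = $14.16.

$14.16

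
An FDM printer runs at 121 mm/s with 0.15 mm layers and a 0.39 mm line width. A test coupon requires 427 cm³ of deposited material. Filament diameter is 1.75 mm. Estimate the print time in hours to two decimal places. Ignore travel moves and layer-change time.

16.76 hours

Bead cross-section: 0.15 × 0.39 → 0.0585 mm².
Toolpath length = 427 cm³ / 0.0585 mm² = 427000 / 0.0585 = 7299145.3 mm.
Extrusion time = 7299145.3 / 121 = 60323.5 s.
In the requested units: 60323.5 s = 16.76 hours.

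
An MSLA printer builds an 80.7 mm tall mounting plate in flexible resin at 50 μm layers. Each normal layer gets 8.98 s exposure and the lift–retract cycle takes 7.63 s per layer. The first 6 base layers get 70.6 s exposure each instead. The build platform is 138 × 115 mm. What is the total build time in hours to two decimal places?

Layer count = ceil(80.7 / 0.05) = 1614.
Bottom layers = 6 × (70.6 + 7.63) = 469.38 s.
Regular layers = 1608 × (8.98 + 7.63) = 26708.88 s.
Sum: 469.38 + 26708.88 = 27178.26 s → 7.55 hours.

7.55 hours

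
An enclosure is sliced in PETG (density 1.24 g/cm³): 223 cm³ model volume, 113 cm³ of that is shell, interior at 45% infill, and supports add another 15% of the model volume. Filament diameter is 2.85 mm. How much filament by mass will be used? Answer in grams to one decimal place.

Infill region: 223 − 113 → 110 cm³.
Infill volume = 0.45 × 110 = 49.5 cm³.
Support = 0.15 × 223 = 33.45 cm³.
Deposited volume = 113 + 49.5 + 33.45 = 195.95 cm³.
Mass = 195.95 × 1.24 = 242.978 g.

243.0 g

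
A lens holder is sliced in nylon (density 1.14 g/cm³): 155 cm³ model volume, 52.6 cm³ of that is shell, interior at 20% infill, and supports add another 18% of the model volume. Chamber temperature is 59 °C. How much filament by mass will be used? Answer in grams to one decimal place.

Volume inside the shell = 155 − 52.6, so 102.4 cm³.
Deposited infill: 0.20 × 102.4 → 20.48 cm³.
Support = 0.18 × 155 = 27.9 cm³.
Deposited volume: 52.6 + 20.48 + 27.9 → 100.98 cm³.
Mass = 100.98 × 1.14, so 115.1172 g.

115.1 g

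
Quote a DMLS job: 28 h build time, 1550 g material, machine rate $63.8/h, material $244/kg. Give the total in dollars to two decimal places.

Machine cost: 63.8 × 28 → $1786.40.
Material charge = 244 × 1550/1000, so $378.20.
Job cost: 1786.40 + 378.20 = $2164.60.

$2164.60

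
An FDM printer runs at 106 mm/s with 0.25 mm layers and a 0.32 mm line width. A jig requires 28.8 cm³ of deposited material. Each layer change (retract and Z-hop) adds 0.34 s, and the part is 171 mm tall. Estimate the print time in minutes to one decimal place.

60.5 minutes

Line area = 0.25 × 0.32 = 0.08 mm².
Toolpath length = 28.8 cm³ / 0.08 mm² = 28800 / 0.08 = 360000 mm.
Extrusion time = 360000 / 106, so 3396.2 s.
Layers = ⌈171/0.25⌉ = 684.
Non-print overhead = 684 × 0.34, so 232.56 s.
Total = 3396.2 + 232.56 = 3628.76 s = 60.5 minutes.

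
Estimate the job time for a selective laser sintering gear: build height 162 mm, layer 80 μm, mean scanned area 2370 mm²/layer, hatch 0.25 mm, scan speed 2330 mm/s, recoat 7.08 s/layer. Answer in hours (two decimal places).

6.27 hours

Layer count = ceil(162 / 0.08) = 2025.
Hatch length per layer = 2370 / 0.25 = 9480 mm.
Per-layer scan time: 9480 / 2330 → 4.0687 s.
Layer cycle = 4.0687 + 7.08, so 11.1487 s.
Build time = 2025 × 11.1487 = 22576.1175 s = 6.27 hours.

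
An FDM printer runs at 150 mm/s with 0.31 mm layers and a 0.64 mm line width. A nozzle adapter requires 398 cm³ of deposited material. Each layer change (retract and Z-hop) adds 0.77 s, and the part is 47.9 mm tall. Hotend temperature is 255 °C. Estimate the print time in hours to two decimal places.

Bead cross-section = 0.31 × 0.64 = 0.1984 mm².
Total extruded path = 398000/0.1984 = 2006048.4 mm.
Time extruding: 2006048.4 / 150 → 13373.7 s.
Layer count = ceil(47.9 / 0.31) = 155.
Non-print overhead = 155 × 0.77, so 119.35 s.
Altogether 13373.7 + 119.35 = 13493.05 s, i.e. 3.75 hours.

3.75 hours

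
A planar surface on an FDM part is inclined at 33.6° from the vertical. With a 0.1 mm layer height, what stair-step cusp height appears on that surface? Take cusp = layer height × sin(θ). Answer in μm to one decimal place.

55.3 μm

h_c = t·sin θ = 0.1 × 0.5534 = 0.05534 mm (55.3 μm).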